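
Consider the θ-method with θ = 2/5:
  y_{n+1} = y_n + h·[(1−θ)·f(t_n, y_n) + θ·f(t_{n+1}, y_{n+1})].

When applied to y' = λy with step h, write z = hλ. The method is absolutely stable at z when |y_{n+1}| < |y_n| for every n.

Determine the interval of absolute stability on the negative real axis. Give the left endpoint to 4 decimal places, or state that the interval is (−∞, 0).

Test eqn y'=λy, z=hλ:
  y_{n+1} = y_n + z·[3/5·y_n + 2/5·y_{n+1}] ⇒ (1 − 2/5z)y_{n+1} = (1 + 3/5z)y_n
  R(z) = (1 + 3/5z)/(1 − 2/5z).

Solve |R(x)|<1 on ℝ⁻.
x=-1.15: |R|=0.2123
R=−1: 1+3/5x = −1+2/5x ⇒ -1/5x=2 ⇒ x=2/(-1/5)=-10.0000
Confirm numerically:
  x=-9.106: |R|=0.96149 <1
  x=-8.604: |R|=0.93714 <1
  x=-7.989: |R|=0.90414 <1
  x=-4.311: |R|=0.58237 <1
  x=-10.413: |R|=1.01599 >1
  x=-10.355: |R|=1.01381 >1
  x=-10.189: |R|=1.00745 >1
Stable set (-10.0000, 0).

(-10.0000, 0).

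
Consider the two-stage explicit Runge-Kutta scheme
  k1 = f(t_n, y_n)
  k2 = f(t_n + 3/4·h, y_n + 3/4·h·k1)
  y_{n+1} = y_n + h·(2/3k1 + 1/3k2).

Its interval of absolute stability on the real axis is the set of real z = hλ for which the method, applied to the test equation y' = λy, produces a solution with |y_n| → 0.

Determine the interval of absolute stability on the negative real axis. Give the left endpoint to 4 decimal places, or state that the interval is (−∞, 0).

Test eqn y'=λy, z=hλ:
  k1=λy_n ⇒ h·k1=z·y_n;  k2=λ(1+3/4z)y_n ⇒ h·k2=z(1+3/4z)y_n
  y_{n+1}/y_n = 1 + 2/3z + 1/3z(1+3/4z) = 1 + z + 1/4z²
  ⇒ R(z) = 1 + z + 1/4z².

Boundary: |R(x)|=1, x<0.
x=-1.7: |R|=0.0225
R=1: x+1/4x²=0 ⇒ x=−4=-4.0000; min R=1−1/(4·1/4)=0.0000>−1
Confirm numerically:
  x=-3.899: |R|=0.90155 <1
  x=-3.458: |R|=0.53144 <1
  x=-3.457: |R|=0.53071 <1
  x=-4.389: |R|=1.42683 >1
  x=-4.319: |R|=1.34444 >1
  x=-4.083: |R|=1.08472 >1
So |R|<1 on (-4.0000, 0).

(-4.0000, 0).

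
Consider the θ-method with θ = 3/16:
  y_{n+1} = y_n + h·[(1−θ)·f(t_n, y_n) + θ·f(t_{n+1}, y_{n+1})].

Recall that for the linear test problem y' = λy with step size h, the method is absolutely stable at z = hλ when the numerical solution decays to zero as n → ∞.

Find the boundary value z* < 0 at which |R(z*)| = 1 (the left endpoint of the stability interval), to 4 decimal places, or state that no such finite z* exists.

Set f=λy, z=hλ:
  y_{n+1} = y_n + z·[13/16·y_n + 3/16·y_{n+1}] ⇒ (1 − 3/16z)y_{n+1} = (1 + 13/16z)y_n
  so R(z) = (1 + 13/16z)/(1 − 3/16z).

Find x<0 with |R(x)|<1.
x=-1: |R|=0.1579
R=−1: 1+13/16x = −1+3/16x ⇒ -5/8x=2 ⇒ x=2/(-5/8)=-3.2000
Confirm numerically:
  x=-1.991: |R|=0.44978 <1
  x=-1.638: |R|=0.25313 <1
  x=-1.448: |R|=0.13881 <1
  x=-1.411: |R|=0.11580 <1
  x=-3.678: |R|=1.17681 >1
  x=-3.422: |R|=1.08452 >1
Interval (-3.2000, 0).

left endpoint -3.2000.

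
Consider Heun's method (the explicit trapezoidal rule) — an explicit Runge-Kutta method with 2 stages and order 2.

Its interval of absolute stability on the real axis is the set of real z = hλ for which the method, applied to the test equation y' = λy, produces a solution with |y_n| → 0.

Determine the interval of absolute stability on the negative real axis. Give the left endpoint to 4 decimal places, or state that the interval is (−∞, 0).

(-2.0000, 0).

Set f=λy, z=hλ:
  order 2, 2-stage ⇒ R(z)=1+z+z^2/2
  (e.g. R(-0.34)=0.71780, |R|=0.71780)

Need |R(x)|<1, x<0.
x=-0.34: |R|=0.7178
|R(-1.97)|=0.9704 |R(-1.82)|=0.8362 |R(-0.97)|=0.5005
Bisect:
  x_lo=-2.7133 |R|=1.9678  x_hi=-0.1320 |R|=0.8767
  mid=-1.42267 |R|=0.58932 →hi
  mid=-2.06801 |R|=1.07032 →lo
  mid=-1.74534 |R|=0.77776 →hi
  mid=-1.90667 |R|=0.91103 →hi
  mid=-1.98734 |R|=0.98742 →hi
  mid=-2.02767 |R|=1.02805 →lo
  mid=-2.00750 |R|=1.00753 →lo
  mid=-1.99742 |R|=0.99742 →hi
  ...
  [-2.00010,-1.99994] ⇒ x*=-2.0000
So |R|<1 on (-2.0000, 0).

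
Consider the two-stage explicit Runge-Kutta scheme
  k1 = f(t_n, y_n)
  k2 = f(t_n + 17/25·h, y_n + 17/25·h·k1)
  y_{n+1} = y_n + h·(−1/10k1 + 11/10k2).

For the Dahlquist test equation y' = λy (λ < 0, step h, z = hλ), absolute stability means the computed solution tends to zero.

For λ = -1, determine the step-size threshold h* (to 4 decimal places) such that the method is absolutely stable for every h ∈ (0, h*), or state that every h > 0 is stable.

(-1.3369,0); λ=-1 ⇒ h* = (250/187)/1 = 1.3369.

Set f=λy, z=hλ:
  k1=λy_n ⇒ h·k1=z·y_n;  k2=λ(1+17/25z)y_n ⇒ h·k2=z(1+17/25z)y_n
  y_{n+1}/y_n = 1 − 1/10z + 11/10z(1+17/25z) = 1 + z + 187/250z²
  Hence R(z) = 1 + z + 187/250z².

Find x<0 with |R(x)|<1.
x=-0.34: |R|=0.7465
R=1: x+187/250x²=0 ⇒ x=−250/187=-1.3369; min R=1−1/(4·187/250)=0.6658>−1
Confirm numerically:
  x=-1.166: |R|=0.85095 <1
  x=-0.959: |R|=0.72892 <1
  x=-0.722: |R|=0.66792 <1
  x=-1.669: |R|=1.41460 >1
  x=-1.430: |R|=1.09959 >1
Interval (-1.3369, 0).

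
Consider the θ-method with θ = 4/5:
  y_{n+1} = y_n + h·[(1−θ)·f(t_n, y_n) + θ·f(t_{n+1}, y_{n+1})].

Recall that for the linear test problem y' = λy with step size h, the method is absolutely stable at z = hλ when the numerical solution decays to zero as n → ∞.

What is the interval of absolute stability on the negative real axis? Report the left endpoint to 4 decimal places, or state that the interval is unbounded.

Set f=λy, z=hλ:
  y_{n+1} = y_n + z·[1/5·y_n + 4/5·y_{n+1}] ⇒ (1 − 4/5z)y_{n+1} = (1 + 1/5z)y_n
  so R(z) = (1 + 1/5z)/(1 − 4/5z).

Solve |R(x)|<1 on ℝ⁻.
x=-0.58: |R|=0.6038
x=-2: |R|=0.2308
x=-10: |R|=0.1111
x=-100: |R|=0.2346
θ=4/5≥1/2 ⇒ |1+1/5x|<|1−4/5x| ∀x<0 ⇒ stable on all of ℝ⁻.

interval (−∞, 0).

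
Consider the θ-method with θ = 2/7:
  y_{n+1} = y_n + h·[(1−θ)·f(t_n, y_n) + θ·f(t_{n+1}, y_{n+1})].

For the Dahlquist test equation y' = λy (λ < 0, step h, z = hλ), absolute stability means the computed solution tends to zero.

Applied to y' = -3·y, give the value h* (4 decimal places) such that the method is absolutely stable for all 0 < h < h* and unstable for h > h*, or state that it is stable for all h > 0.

On y'=λy, z=hλ:
  y_{n+1} = y_n + z·[5/7·y_n + 2/7·y_{n+1}] ⇒ (1 − 2/7z)y_{n+1} = (1 + 5/7z)y_n
  Hence R(z) = (1 + 5/7z)/(1 − 2/7z).

Solve |R(x)|<1 on ℝ⁻.
x=-0.3: |R|=0.7237
R=−1: 1+5/7x = −1+2/7x ⇒ -3/7x=2 ⇒ x=2/(-3/7)=-4.6667
Confirm numerically:
  x=-4.427: |R|=0.95465 <1
  x=-3.178: |R|=0.66562 <1
  x=-2.906: |R|=0.58773 <1
  x=-5.211: |R|=1.09373 >1
  x=-5.178: |R|=1.08838 >1
  x=-4.931: |R|=1.04703 >1
Interval (-4.6667, 0).

(-4.6667,0); λ=-3 ⇒ h* = (14/3)/3 = 1.5556.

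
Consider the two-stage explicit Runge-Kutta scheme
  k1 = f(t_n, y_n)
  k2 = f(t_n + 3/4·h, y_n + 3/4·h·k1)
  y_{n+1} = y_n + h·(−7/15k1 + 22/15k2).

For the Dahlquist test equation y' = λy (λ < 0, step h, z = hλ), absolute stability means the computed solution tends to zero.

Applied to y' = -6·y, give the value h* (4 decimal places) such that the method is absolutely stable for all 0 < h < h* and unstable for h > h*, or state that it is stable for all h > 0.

(-0.9091,0); λ=-6 ⇒ h* = (10/11)/6 = 0.1515.

On y'=λy, z=hλ:
  k1=λy_n ⇒ h·k1=z·y_n;  k2=λ(1+3/4z)y_n ⇒ h·k2=z(1+3/4z)y_n
  y_{n+1}/y_n = 1 − 7/15z + 22/15z(1+3/4z) = 1 + z + 11/10z²
  Hence R(z) = 1 + z + 11/10z².

Boundary: |R(x)|=1, x<0.
x=-1.2: |R|=1.3840
R=1: x+11/10x²=0 ⇒ x=−10/11=-0.9091; min R=1−1/(4·11/10)=0.7727>−1
Confirm numerically:
  x=-0.889: |R|=0.98035 <1
  x=-0.847: |R|=0.94215 <1
  x=-0.827: |R|=0.92532 <1
  x=-0.483: |R|=0.77362 <1
  x=-1.499: |R|=1.97270 >1
  x=-1.010: |R|=1.11211 >1
So |R|<1 on (-0.9091, 0).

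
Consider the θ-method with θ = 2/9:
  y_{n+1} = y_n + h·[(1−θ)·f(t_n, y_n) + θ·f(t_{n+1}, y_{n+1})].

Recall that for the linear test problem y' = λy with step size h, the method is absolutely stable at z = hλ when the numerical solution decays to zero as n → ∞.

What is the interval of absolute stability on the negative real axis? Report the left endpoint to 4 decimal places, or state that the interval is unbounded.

(-3.6000, 0).

With y'=λy (z=hλ):
  y_{n+1} = y_n + z·[7/9·y_n + 2/9·y_{n+1}] ⇒ (1 − 2/9z)y_{n+1} = (1 + 7/9z)y_n
  R(z) = (1 + 7/9z)/(1 − 2/9z).

Solve |R(x)|<1 on ℝ⁻.
x=-1.37: |R|=0.0503
R=−1: 1+7/9x = −1+2/9x ⇒ -5/9x=2 ⇒ x=2/(-5/9)=-3.6000
Confirm numerically:
  x=-3.519: |R|=0.97475 <1
  x=-2.968: |R|=0.78843 <1
  x=-2.248: |R|=0.49911 <1
  x=-4.085: |R|=1.14123 >1
  x=-3.769: |R|=1.05109 >1
So |R|<1 on (-3.6000, 0).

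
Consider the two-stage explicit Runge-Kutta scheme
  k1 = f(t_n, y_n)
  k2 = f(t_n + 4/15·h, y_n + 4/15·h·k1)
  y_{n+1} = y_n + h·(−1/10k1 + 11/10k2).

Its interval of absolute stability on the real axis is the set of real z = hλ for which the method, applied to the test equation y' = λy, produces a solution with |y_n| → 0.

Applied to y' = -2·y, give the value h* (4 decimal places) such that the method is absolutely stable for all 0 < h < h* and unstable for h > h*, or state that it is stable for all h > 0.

(-3.4091,0); λ=-2 ⇒ h* = (75/22)/2 = 1.7045.

With y'=λy (z=hλ):
  k1=λy_n ⇒ h·k1=z·y_n;  k2=λ(1+4/15z)y_n ⇒ h·k2=z(1+4/15z)y_n
  y_{n+1}/y_n = 1 − 1/10z + 11/10z(1+4/15z) = 1 + z + 22/75z²
  R(z) = 1 + z + 22/75z².

Find x<0 with |R(x)|<1.
x=-1.75: |R|=0.1483
R=1: x+22/75x²=0 ⇒ x=−75/22=-3.4091; min R=1−1/(4·22/75)=0.1477>−1
Confirm numerically:
  x=-2.734: |R|=0.45860 <1
  x=-2.147: |R|=0.20515 <1
  x=-1.398: |R|=0.17529 <1
  x=-3.979: |R|=1.66518 >1
  x=-3.703: |R|=1.31925 >1
  x=-3.610: |R|=1.21275 >1
So |R|<1 on (-3.4091, 0).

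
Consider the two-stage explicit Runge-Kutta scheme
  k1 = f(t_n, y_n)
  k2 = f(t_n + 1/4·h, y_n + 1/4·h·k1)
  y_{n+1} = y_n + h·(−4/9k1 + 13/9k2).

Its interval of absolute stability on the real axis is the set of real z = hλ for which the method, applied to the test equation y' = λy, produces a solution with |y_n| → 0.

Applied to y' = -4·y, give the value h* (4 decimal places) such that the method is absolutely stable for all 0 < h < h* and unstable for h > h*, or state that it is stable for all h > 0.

(-2.7692,0); λ=-4 ⇒ h* = (36/13)/4 = 0.6923.

Set f=λy, z=hλ:
  k1=λy_n ⇒ h·k1=z·y_n;  k2=λ(1+1/4z)y_n ⇒ h·k2=z(1+1/4z)y_n
  y_{n+1}/y_n = 1 − 4/9z + 13/9z(1+1/4z) = 1 + z + 13/36z²
  ⇒ R(z) = 1 + z + 13/36z².

Solve |R(x)|<1 on ℝ⁻.
x=-0.48: |R|=0.6032
R=1: x+13/36x²=0 ⇒ x=−36/13=-2.7692; min R=1−1/(4·13/36)=0.3077>−1
Confirm numerically:
  x=-2.353: |R|=0.64633 <1
  x=-1.707: |R|=0.34522 <1
  x=-1.517: |R|=0.31402 <1
  x=-1.436: |R|=0.30865 <1
  x=-3.271: |R|=1.59269 >1
  x=-3.132: |R|=1.41029 >1
  x=-3.022: |R|=1.27584 >1
Interval (-2.7692, 0).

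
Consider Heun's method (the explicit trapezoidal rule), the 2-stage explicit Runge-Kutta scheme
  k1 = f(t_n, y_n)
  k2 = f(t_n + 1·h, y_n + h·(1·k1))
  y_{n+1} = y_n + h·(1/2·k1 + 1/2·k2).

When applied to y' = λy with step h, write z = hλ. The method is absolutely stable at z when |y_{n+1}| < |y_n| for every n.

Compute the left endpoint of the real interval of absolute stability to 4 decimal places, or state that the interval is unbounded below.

left endpoint -2.0000.

Test eqn y'=λy, z=hλ:
  order 2, 2-stage ⇒ R(z)=1+z+z^2/2
  (e.g. R(-0.64)=0.56480, |R|=0.56480)

Boundary: |R(x)|=1, x<0.
x=-0.64: |R|=0.5648
|R(-2.08)|=1.0832 |R(-2.01)|=1.0100 |R(-1.12)|=0.5072
Bisect:
  x_lo=-2.8138 |R|=2.1449  x_hi=-0.2654 |R|=0.7698
  mid=-1.53959 |R|=0.64558 →hi
  mid=-2.17669 |R|=1.19230 →lo
  mid=-1.85814 |R|=0.86821 →hi
  mid=-2.01742 |R|=1.01757 →lo
  mid=-1.93778 |R|=0.93972 →hi
  mid=-1.97760 |R|=0.97785 →hi
  mid=-1.99751 |R|=0.99751 →hi
  mid=-2.00746 |R|=1.00749 →lo
  ...
  [-2.00015,-2.00000] ⇒ x*=-2.0000
Interval (-2.0000, 0).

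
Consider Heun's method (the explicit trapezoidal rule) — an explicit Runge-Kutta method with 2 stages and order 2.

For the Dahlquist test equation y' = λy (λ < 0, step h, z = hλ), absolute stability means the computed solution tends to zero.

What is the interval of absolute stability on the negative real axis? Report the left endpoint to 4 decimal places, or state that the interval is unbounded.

On y'=λy, z=hλ:
  order 2, 2-stage ⇒ R(z)=1+z+z^2/2
  (e.g. R(-0.59)=0.58405, |R|=0.58405)

Find x<0 with |R(x)|<1.
x=-0.59: |R|=0.5840
|R(-2.37)|=1.4385 |R(-2.31)|=1.3580 |R(-2)|=1.0000
Bisect:
  x_lo=-2.6037 |R|=1.7860  x_hi=-0.3231 |R|=0.7291
  mid=-1.46342 |R|=0.60738 →hi
  mid=-2.03357 |R|=1.03414 →lo
  mid=-1.74850 |R|=0.78012 →hi
  mid=-1.89103 |R|=0.89697 →hi
  mid=-1.96230 |R|=0.96301 →hi
  mid=-1.99794 |R|=0.99794 →hi
  mid=-2.01576 |R|=1.01588 →lo
  mid=-2.00685 |R|=1.00687 →lo
  mid=-2.00239 |R|=1.00240 →lo
  mid=-2.00017 |R|=1.00017 →lo
  ...
  [-2.00003,-1.99989] ⇒ x*=-2.0000
Stable set (-2.0000, 0).

z∈(-2.0000,0).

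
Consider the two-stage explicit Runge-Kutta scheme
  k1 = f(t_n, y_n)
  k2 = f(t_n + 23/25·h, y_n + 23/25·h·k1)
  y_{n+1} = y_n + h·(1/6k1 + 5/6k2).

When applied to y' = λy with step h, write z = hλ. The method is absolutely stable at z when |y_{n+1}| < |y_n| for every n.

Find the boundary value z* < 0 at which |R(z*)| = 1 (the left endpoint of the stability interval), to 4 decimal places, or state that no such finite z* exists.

z* = -1.3043.

On y'=λy, z=hλ:
  k1=λy_n ⇒ h·k1=z·y_n;  k2=λ(1+23/25z)y_n ⇒ h·k2=z(1+23/25z)y_n
  y_{n+1}/y_n = 1 + 1/6z + 5/6z(1+23/25z) = 1 + z + 23/30z²
  ⇒ R(z) = 1 + z + 23/30z².

Find x<0 with |R(x)|<1.
x=-0.84: |R|=0.7010
R=1: x+23/30x²=0 ⇒ x=−30/23=-1.3043; min R=1−1/(4·23/30)=0.6739>−1
Confirm numerically:
  x=-1.018: |R|=0.77652 <1
  x=-0.943: |R|=0.73876 <1
  x=-0.589: |R|=0.67697 <1
  x=-0.573: |R|=0.67872 <1
  x=-1.841: |R|=1.75745 >1
  x=-1.537: |R|=1.27415 >1
Interval (-1.3043, 0).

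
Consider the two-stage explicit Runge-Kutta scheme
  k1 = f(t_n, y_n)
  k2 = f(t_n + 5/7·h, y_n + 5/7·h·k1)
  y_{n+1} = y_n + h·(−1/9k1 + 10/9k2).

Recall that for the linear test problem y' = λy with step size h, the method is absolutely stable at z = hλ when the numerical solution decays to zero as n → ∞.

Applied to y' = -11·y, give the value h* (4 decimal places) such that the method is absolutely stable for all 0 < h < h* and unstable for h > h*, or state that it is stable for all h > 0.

(-1.2600,0); λ=-11 ⇒ h* = (63/50)/11 = 0.1145.

On y'=λy, z=hλ:
  k1=λy_n ⇒ h·k1=z·y_n;  k2=λ(1+5/7z)y_n ⇒ h·k2=z(1+5/7z)y_n
  y_{n+1}/y_n = 1 − 1/9z + 10/9z(1+5/7z) = 1 + z + 50/63z²
  so R(z) = 1 + z + 50/63z².

Solve |R(x)|<1 on ℝ⁻.
x=-0.51: |R|=0.6964
R=1: x+50/63x²=0 ⇒ x=−63/50=-1.2600; min R=1−1/(4·50/63)=0.6850>−1
Confirm numerically:
  x=-0.691: |R|=0.68795 <1
  x=-0.684: |R|=0.68731 <1
  x=-0.677: |R|=0.68675 <1
  x=-1.391: |R|=1.14462 >1
  x=-1.331: |R|=1.07500 >1
So |R|<1 on (-1.2600, 0).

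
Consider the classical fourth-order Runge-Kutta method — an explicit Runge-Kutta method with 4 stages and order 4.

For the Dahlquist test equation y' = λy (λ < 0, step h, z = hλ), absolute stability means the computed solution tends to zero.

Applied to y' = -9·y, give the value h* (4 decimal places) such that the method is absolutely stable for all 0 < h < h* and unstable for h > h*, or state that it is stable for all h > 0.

(-2.7853,0); λ=-9 ⇒ h* = 0.3095.

Test eqn y'=λy, z=hλ:
  order 4, 4-stage ⇒ R(z)=1+z+z^2/2+z^3/6+z^4/24
  (e.g. R(-0.91)=0.40703, |R|=0.40703)

Need |R(x)|<1, x<0.
x=-0.91: |R|=0.4070
|R(-2.12)|=0.3808 |R(-1.24)|=0.3095 |R(-0.82)|=0.4431
Bisect:
  x_lo=-3.1072 |R|=1.6043  x_hi=-0.2170 |R|=0.8049
  mid=-1.66212 |R|=0.27190 →hi
  mid=-2.38468 |R|=0.54595 →hi
  mid=-2.74596 |R|=0.94230 →hi
  mid=-2.92660 |R|=1.23481 →lo
  mid=-2.83628 |R|=1.07964 →lo
  mid=-2.79112 |R|=1.00882 →lo
  mid=-2.76854 |R|=0.97504 →hi
  mid=-2.77983 |R|=0.99180 →hi
  mid=-2.78548 |R|=1.00028 →lo
  ...
  [-2.78530,-2.78512] ⇒ x*=-2.7853
Interval (-2.7853, 0).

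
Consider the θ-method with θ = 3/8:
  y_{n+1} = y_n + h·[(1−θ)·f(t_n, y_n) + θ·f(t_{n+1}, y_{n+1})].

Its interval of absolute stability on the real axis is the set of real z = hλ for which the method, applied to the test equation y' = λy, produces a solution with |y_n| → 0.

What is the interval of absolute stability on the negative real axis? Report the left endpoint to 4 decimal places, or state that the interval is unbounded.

On y'=λy, z=hλ:
  y_{n+1} = y_n + z·[5/8·y_n + 3/8·y_{n+1}] ⇒ (1 − 3/8z)y_{n+1} = (1 + 5/8z)y_n
  ⇒ R(z) = (1 + 5/8z)/(1 − 3/8z).

Boundary: |R(x)|=1, x<0.
x=-0.79: |R|=0.3905
R=−1: 1+5/8x = −1+3/8x ⇒ -1/4x=2 ⇒ x=2/(-1/4)=-8.0000
Confirm numerically:
  x=-6.656: |R|=0.90389 <1
  x=-4.171: |R|=0.62668 <1
  x=-3.700: |R|=0.54974 <1
  x=-8.565: |R|=1.03354 >1
  x=-8.202: |R|=1.01239 >1
  x=-8.181: |R|=1.01112 >1
Stable set (-8.0000, 0).

z∈(-8.0000,0).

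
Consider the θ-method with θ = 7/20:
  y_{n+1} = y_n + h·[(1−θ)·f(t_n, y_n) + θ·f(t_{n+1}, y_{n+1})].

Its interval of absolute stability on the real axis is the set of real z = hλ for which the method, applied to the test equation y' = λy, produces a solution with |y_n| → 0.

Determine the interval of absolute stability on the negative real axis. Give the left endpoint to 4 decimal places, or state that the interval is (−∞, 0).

On y'=λy, z=hλ:
  y_{n+1} = y_n + z·[13/20·y_n + 7/20·y_{n+1}] ⇒ (1 − 7/20z)y_{n+1} = (1 + 13/20z)y_n
  ⇒ R(z) = (1 + 13/20z)/(1 − 7/20z).

Boundary: |R(x)|=1, x<0.
x=-1.68: |R|=0.0579
R=−1: 1+13/20x = −1+7/20x ⇒ -3/10x=2 ⇒ x=2/(-3/10)=-6.6667
Confirm numerically:
  x=-6.532: |R|=0.98771 <1
  x=-6.089: |R|=0.94465 <1
  x=-4.093: |R|=0.68260 <1
  x=-2.926: |R|=0.44558 <1
  x=-7.068: |R|=1.03466 >1
  x=-6.910: |R|=1.02135 >1
  x=-6.807: |R|=1.01245 >1
Interval (-6.6667, 0).

z∈(-6.6667,0).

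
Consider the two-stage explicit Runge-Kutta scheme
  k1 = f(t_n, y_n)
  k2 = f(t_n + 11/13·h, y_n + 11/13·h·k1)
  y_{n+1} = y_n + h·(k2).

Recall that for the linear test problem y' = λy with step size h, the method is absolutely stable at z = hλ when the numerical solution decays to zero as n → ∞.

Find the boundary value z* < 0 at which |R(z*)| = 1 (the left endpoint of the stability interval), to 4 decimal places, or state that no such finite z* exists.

Set f=λy, z=hλ:
  k1=λy_n ⇒ h·k1=z·y_n;  k2=λ(1+11/13z)y_n ⇒ h·k2=z(1+11/13z)y_n
  y_{n+1}/y_n = 1 + z(1+11/13z) = 1 + z + 11/13z²
  ⇒ R(z) = 1 + z + 11/13z².

Find x<0 with |R(x)|<1.
x=-1.71: |R|=1.7642
R=1: x+11/13x²=0 ⇒ x=−13/11=-1.1818; min R=1−1/(4·11/13)=0.7045>−1
Confirm numerically:
  x=-1.105: |R|=0.92817 <1
  x=-1.044: |R|=0.87825 <1
  x=-0.956: |R|=0.81733 <1
  x=-1.734: |R|=1.81018 >1
  x=-1.382: |R|=1.23409 >1
Stable set (-1.1818, 0).

left endpoint -1.1818.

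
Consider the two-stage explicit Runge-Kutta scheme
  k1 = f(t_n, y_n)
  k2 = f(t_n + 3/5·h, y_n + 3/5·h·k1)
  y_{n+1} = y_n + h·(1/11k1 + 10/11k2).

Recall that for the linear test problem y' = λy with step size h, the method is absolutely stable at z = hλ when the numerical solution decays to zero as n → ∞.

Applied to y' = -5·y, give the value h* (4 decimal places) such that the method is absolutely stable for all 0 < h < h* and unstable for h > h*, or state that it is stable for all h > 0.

(-1.8333,0); λ=-5 ⇒ h* = (11/6)/5 = 0.3667.

With y'=λy (z=hλ):
  k1=λy_n ⇒ h·k1=z·y_n;  k2=λ(1+3/5z)y_n ⇒ h·k2=z(1+3/5z)y_n
  y_{n+1}/y_n = 1 + 1/11z + 10/11z(1+3/5z) = 1 + z + 6/11z²
  Hence R(z) = 1 + z + 6/11z².

Boundary: |R(x)|=1, x<0.
x=-0.38: |R|=0.6988
R=1: x+6/11x²=0 ⇒ x=−11/6=-1.8333; min R=1−1/(4·6/11)=0.5417>−1
Confirm numerically:
  x=-1.630: |R|=0.81922 <1
  x=-1.431: |R|=0.68596 <1
  x=-0.888: |R|=0.54211 <1
  x=-0.798: |R|=0.54935 <1
  x=-2.389: |R|=1.72408 >1
  x=-2.224: |R|=1.47391 >1
  x=-1.972: |R|=1.14915 >1
Stable set (-1.8333, 0).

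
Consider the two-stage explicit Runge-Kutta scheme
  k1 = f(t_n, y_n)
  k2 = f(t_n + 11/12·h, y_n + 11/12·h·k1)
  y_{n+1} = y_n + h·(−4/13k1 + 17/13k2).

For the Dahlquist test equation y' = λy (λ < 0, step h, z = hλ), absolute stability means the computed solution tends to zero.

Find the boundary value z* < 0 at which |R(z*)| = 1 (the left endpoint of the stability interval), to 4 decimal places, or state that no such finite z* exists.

Set f=λy, z=hλ:
  k1=λy_n ⇒ h·k1=z·y_n;  k2=λ(1+11/12z)y_n ⇒ h·k2=z(1+11/12z)y_n
  y_{n+1}/y_n = 1 − 4/13z + 17/13z(1+11/12z) = 1 + z + 187/156z²
  so R(z) = 1 + z + 187/156z².

Boundary: |R(x)|=1, x<0.
x=-0.81: |R|=0.9765
R=1: x+187/156x²=0 ⇒ x=−156/187=-0.8342; min R=1−1/(4·187/156)=0.7914>−1
Confirm numerically:
  x=-0.635: |R|=0.84835 <1
  x=-0.447: |R|=0.79251 <1
  x=-0.334: |R|=0.79972 <1
  x=-1.065: |R|=1.29462 >1
  x=-1.010: |R|=1.21281 >1
So |R|<1 on (-0.8342, 0).

z* = -0.8342.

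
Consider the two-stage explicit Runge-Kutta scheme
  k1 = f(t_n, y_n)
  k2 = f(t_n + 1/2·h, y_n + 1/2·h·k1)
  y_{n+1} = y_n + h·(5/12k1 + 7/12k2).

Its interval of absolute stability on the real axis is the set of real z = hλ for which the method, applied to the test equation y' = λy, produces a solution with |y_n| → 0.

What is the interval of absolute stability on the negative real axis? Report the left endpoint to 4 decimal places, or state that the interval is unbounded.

z∈(-3.4286,0).

On y'=λy, z=hλ:
  k1=λy_n ⇒ h·k1=z·y_n;  k2=λ(1+1/2z)y_n ⇒ h·k2=z(1+1/2z)y_n
  y_{n+1}/y_n = 1 + 5/12z + 7/12z(1+1/2z) = 1 + z + 7/24z²
  Hence R(z) = 1 + z + 7/24z².

Boundary: |R(x)|=1, x<0.
x=-1.05: |R|=0.2716
R=1: x+7/24x²=0 ⇒ x=−24/7=-3.4286; min R=1−1/(4·7/24)=0.1429>−1
Confirm numerically:
  x=-2.427: |R|=0.29101 <1
  x=-1.479: |R|=0.15900 <1
  x=-1.379: |R|=0.17565 <1
  x=-4.007: |R|=1.67601 >1
  x=-3.883: |R|=1.51466 >1
  x=-3.660: |R|=1.24705 >1
Interval (-3.4286, 0).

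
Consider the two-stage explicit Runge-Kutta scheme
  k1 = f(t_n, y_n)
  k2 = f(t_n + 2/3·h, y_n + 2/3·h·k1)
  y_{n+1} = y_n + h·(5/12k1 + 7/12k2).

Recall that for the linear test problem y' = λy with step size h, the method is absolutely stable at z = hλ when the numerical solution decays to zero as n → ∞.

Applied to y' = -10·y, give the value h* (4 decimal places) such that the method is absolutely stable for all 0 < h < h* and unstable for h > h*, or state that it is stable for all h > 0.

Test eqn y'=λy, z=hλ:
  k1=λy_n ⇒ h·k1=z·y_n;  k2=λ(1+2/3z)y_n ⇒ h·k2=z(1+2/3z)y_n
  y_{n+1}/y_n = 1 + 5/12z + 7/12z(1+2/3z) = 1 + z + 7/18z²
  R(z) = 1 + z + 7/18z².

Boundary: |R(x)|=1, x<0.
x=-1.67: |R|=0.4146
R=1: x+7/18x²=0 ⇒ x=−18/7=-2.5714; min R=1−1/(4·7/18)=0.3571>−1
Confirm numerically:
  x=-2.029: |R|=0.57199 <1
  x=-1.815: |R|=0.46609 <1
  x=-1.470: |R|=0.37035 <1
  x=-2.829: |R|=1.28337 >1
  x=-2.725: |R|=1.16274 >1
So |R|<1 on (-2.5714, 0).

(-2.5714,0); λ=-10 ⇒ h* = (18/7)/10 = 0.2571.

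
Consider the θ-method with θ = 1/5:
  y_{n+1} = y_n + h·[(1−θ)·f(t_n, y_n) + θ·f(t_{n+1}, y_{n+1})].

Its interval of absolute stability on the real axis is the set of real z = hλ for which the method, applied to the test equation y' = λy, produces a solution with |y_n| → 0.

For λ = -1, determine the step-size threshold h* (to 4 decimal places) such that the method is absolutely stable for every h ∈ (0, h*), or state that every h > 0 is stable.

With y'=λy (z=hλ):
  y_{n+1} = y_n + z·[4/5·y_n + 1/5·y_{n+1}] ⇒ (1 − 1/5z)y_{n+1} = (1 + 4/5z)y_n
  ⇒ R(z) = (1 + 4/5z)/(1 − 1/5z).

Solve |R(x)|<1 on ℝ⁻.
x=-0.64: |R|=0.4326
R=−1: 1+4/5x = −1+1/5x ⇒ -3/5x=2 ⇒ x=2/(-3/5)=-3.3333
Confirm numerically:
  x=-2.901: |R|=0.83584 <1
  x=-2.565: |R|=0.69531 <1
  x=-2.124: |R|=0.49074 <1
  x=-1.614: |R|=0.22014 <1
  x=-3.611: |R|=1.09674 >1
  x=-3.501: |R|=1.05917 >1
  x=-3.434: |R|=1.03581 >1
So |R|<1 on (-3.3333, 0).

(-3.3333,0); λ=-1 ⇒ h* = (10/3)/1 = 3.3333.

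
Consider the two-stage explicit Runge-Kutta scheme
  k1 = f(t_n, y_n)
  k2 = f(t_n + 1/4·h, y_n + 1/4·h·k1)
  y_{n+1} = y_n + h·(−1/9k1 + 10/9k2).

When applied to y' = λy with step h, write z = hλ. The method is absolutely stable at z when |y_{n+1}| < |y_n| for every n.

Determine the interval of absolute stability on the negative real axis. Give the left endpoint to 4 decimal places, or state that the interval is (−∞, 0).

Set f=λy, z=hλ:
  k1=λy_n ⇒ h·k1=z·y_n;  k2=λ(1+1/4z)y_n ⇒ h·k2=z(1+1/4z)y_n
  y_{n+1}/y_n = 1 − 1/9z + 10/9z(1+1/4z) = 1 + z + 5/18z²
  ⇒ R(z) = 1 + z + 5/18z².

Boundary: |R(x)|=1, x<0.
x=-0.61: |R|=0.4934
R=1: x+5/18x²=0 ⇒ x=−18/5=-3.6000; min R=1−1/(4·5/18)=0.1000>−1
Confirm numerically:
  x=-3.445: |R|=0.85167 <1
  x=-3.365: |R|=0.78034 <1
  x=-2.561: |R|=0.26087 <1
  x=-1.577: |R|=0.11381 <1
  x=-4.152: |R|=1.63664 >1
  x=-3.664: |R|=1.06514 >1
Interval (-3.6000, 0).

z∈(-3.6000,0).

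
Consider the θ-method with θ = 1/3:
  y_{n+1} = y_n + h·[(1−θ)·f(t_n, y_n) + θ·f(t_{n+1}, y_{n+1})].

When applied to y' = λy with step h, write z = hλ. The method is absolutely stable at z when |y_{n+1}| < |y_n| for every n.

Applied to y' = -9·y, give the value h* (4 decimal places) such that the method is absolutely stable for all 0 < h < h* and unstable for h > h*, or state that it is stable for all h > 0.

(-6.0000,0); λ=-9 ⇒ h* = (6)/9 = 0.6667.

On y'=λy, z=hλ:
  y_{n+1} = y_n + z·[2/3·y_n + 1/3·y_{n+1}] ⇒ (1 − 1/3z)y_{n+1} = (1 + 2/3z)y_n
  ⇒ R(z) = (1 + 2/3z)/(1 − 1/3z).

Solve |R(x)|<1 on ℝ⁻.
x=-0.7: |R|=0.4324
R=−1: 1+2/3x = −1+1/3x ⇒ -1/3x=2 ⇒ x=2/(-1/3)=-6.0000
Confirm numerically:
  x=-5.072: |R|=0.88503 <1
  x=-4.544: |R|=0.80700 <1
  x=-4.257: |R|=0.75982 <1
  x=-3.510: |R|=0.61751 <1
  x=-6.379: |R|=1.04041 >1
  x=-6.367: |R|=1.03918 >1
Stable set (-6.0000, 0).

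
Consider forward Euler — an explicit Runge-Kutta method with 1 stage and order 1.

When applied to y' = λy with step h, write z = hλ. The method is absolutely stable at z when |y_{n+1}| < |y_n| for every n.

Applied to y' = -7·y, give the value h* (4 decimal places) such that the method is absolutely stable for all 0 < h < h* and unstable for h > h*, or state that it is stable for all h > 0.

Test eqn y'=λy, z=hλ:
  order 1, 1-stage ⇒ R(z)=1+z
  (e.g. R(-1.29)=-0.29000, |R|=0.29000)

Need |R(x)|<1, x<0.
x=-1.29: |R|=0.2900
|R(-1.11)|=0.1100 |R(-0.83)|=0.1700 |R(-0.74)|=0.2600
Bisect:
  x_lo=-2.3393 |R|=1.3393  x_hi=-0.2032 |R|=0.7968
  mid=-1.27124 |R|=0.27124 →hi
  mid=-1.80525 |R|=0.80525 →hi
  mid=-2.07226 |R|=1.07226 →lo
  mid=-1.93876 |R|=0.93876 →hi
  mid=-2.00551 |R|=1.00551 →lo
  mid=-1.97213 |R|=0.97213 →hi
  mid=-1.98882 |R|=0.98882 →hi
  mid=-1.99716 |R|=0.99716 →hi
  mid=-2.00134 |R|=1.00134 →lo
  mid=-1.99925 |R|=0.99925 →hi
  ...
  [-2.00003,-1.99990] ⇒ x*=-2.0000
So |R|<1 on (-2.0000, 0).

(-2.0000,0); λ=-7 ⇒ h* = 0.2857.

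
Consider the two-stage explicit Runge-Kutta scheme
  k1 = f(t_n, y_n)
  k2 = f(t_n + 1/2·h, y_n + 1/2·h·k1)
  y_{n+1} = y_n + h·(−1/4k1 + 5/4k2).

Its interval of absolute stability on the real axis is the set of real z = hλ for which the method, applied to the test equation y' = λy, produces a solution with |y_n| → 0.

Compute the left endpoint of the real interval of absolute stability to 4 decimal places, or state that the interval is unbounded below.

left endpoint -1.6000.

Set f=λy, z=hλ:
  k1=λy_n ⇒ h·k1=z·y_n;  k2=λ(1+1/2z)y_n ⇒ h·k2=z(1+1/2z)y_n
  y_{n+1}/y_n = 1 − 1/4z + 5/4z(1+1/2z) = 1 + z + 5/8z²
  Hence R(z) = 1 + z + 5/8z².

Solve |R(x)|<1 on ℝ⁻.
x=-1.62: |R|=1.0203
R=1: x+5/8x²=0 ⇒ x=−8/5=-1.6000; min R=1−1/(4·5/8)=0.6000>−1
Confirm numerically:
  x=-1.554: |R|=0.95532 <1
  x=-1.470: |R|=0.88056 <1
  x=-0.854: |R|=0.60182 <1
  x=-1.915: |R|=1.37702 >1
  x=-1.844: |R|=1.28121 >1
Stable set (-1.6000, 0).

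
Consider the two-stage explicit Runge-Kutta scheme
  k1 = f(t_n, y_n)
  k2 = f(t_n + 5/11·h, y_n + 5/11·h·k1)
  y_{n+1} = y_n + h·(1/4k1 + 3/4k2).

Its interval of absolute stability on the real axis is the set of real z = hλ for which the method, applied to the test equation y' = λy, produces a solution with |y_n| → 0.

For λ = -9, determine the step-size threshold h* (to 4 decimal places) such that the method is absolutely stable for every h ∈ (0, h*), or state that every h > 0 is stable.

On y'=λy, z=hλ:
  k1=λy_n ⇒ h·k1=z·y_n;  k2=λ(1+5/11z)y_n ⇒ h·k2=z(1+5/11z)y_n
  y_{n+1}/y_n = 1 + 1/4z + 3/4z(1+5/11z) = 1 + z + 15/44z²
  so R(z) = 1 + z + 15/44z².

Need |R(x)|<1, x<0.
x=-0.85: |R|=0.3963
R=1: x+15/44x²=0 ⇒ x=−44/15=-2.9333; min R=1−1/(4·15/44)=0.2667>−1
Confirm numerically:
  x=-2.525: |R|=0.64851 <1
  x=-2.115: |R|=0.40996 <1
  x=-2.091: |R|=0.39955 <1
  x=-1.826: |R|=0.31068 <1
  x=-3.498: |R|=1.67336 >1
  x=-3.490: |R|=1.66231 >1
  x=-2.995: |R|=1.06296 >1
So |R|<1 on (-2.9333, 0).

(-2.9333,0); λ=-9 ⇒ h* = (44/15)/9 = 0.3259.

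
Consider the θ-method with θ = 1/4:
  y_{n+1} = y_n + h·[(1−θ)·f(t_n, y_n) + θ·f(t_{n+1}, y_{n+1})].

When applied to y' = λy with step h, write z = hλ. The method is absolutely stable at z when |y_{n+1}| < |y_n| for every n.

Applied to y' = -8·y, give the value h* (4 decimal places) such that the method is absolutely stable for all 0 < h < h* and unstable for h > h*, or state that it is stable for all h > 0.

Set f=λy, z=hλ:
  y_{n+1} = y_n + z·[3/4·y_n + 1/4·y_{n+1}] ⇒ (1 − 1/4z)y_{n+1} = (1 + 3/4z)y_n
  Hence R(z) = (1 + 3/4z)/(1 − 1/4z).

Solve |R(x)|<1 on ℝ⁻.
x=-0.78: |R|=0.3473
R=−1: 1+3/4x = −1+1/4x ⇒ -1/2x=2 ⇒ x=2/(-1/2)=-4.0000
Confirm numerically:
  x=-3.384: |R|=0.83315 <1
  x=-3.051: |R|=0.73082 <1
  x=-2.231: |R|=0.43219 <1
  x=-1.726: |R|=0.20573 <1
  x=-4.595: |R|=1.13845 >1
  x=-4.382: |R|=1.09115 >1
  x=-4.065: |R|=1.01612 >1
Stable set (-4.0000, 0).

(-4.0000,0); λ=-8 ⇒ h* = (4)/8 = 0.5000.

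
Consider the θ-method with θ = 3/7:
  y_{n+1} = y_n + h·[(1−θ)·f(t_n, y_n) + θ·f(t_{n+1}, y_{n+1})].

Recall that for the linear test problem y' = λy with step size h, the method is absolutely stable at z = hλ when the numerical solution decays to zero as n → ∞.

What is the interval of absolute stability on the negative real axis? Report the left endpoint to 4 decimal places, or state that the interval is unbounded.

With y'=λy (z=hλ):
  y_{n+1} = y_n + z·[4/7·y_n + 3/7·y_{n+1}] ⇒ (1 − 3/7z)y_{n+1} = (1 + 4/7z)y_n
  Hence R(z) = (1 + 4/7z)/(1 − 3/7z).

Solve |R(x)|<1 on ℝ⁻.
x=-1.79: |R|=0.0129
R=−1: 1+4/7x = −1+3/7x ⇒ -1/7x=2 ⇒ x=2/(-1/7)=-14.0000
Confirm numerically:
  x=-13.572: |R|=0.99103 <1
  x=-12.160: |R|=0.95768 <1
  x=-7.660: |R|=0.78853 <1
  x=-6.873: |R|=0.74195 <1
  x=-14.472: |R|=1.00936 >1
  x=-14.047: |R|=1.00096 >1
So |R|<1 on (-14.0000, 0).

(-14.0000, 0).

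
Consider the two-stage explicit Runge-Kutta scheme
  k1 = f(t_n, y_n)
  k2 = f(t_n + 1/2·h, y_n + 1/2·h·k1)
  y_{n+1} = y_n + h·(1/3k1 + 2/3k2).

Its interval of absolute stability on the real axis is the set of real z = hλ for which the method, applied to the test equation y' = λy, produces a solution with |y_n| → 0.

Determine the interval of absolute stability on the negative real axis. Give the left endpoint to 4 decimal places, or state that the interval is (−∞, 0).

On y'=λy, z=hλ:
  k1=λy_n ⇒ h·k1=z·y_n;  k2=λ(1+1/2z)y_n ⇒ h·k2=z(1+1/2z)y_n
  y_{n+1}/y_n = 1 + 1/3z + 2/3z(1+1/2z) = 1 + z + 1/3z²
  Hence R(z) = 1 + z + 1/3z².

Solve |R(x)|<1 on ℝ⁻.
x=-1.03: |R|=0.3236
R=1: x+1/3x²=0 ⇒ x=−3=-3.0000; min R=1−1/(4·1/3)=0.2500>−1
Confirm numerically:
  x=-2.718: |R|=0.74451 <1
  x=-1.923: |R|=0.30964 <1
  x=-1.687: |R|=0.26166 <1
  x=-3.571: |R|=1.67968 >1
  x=-3.109: |R|=1.11296 >1
Interval (-3.0000, 0).

z∈(-3.0000,0).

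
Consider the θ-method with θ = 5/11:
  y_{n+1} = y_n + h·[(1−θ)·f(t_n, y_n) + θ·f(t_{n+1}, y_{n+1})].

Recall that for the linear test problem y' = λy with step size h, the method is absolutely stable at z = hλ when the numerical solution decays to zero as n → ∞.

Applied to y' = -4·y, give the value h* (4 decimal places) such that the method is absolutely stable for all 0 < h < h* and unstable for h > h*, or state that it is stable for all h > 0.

(-22.0000,0); λ=-4 ⇒ h* = (22)/4 = 5.5000.

On y'=λy, z=hλ:
  y_{n+1} = y_n + z·[6/11·y_n + 5/11·y_{n+1}] ⇒ (1 − 5/11z)y_{n+1} = (1 + 6/11z)y_n
  so R(z) = (1 + 6/11z)/(1 − 5/11z).

Solve |R(x)|<1 on ℝ⁻.
x=-0.42: |R|=0.6473
R=−1: 1+6/11x = −1+5/11x ⇒ -1/11x=2 ⇒ x=2/(-1/11)=-22.0000
Confirm numerically:
  x=-20.314: |R|=0.98502 <1
  x=-16.523: |R|=0.94149 <1
  x=-12.811: |R|=0.87757 <1
  x=-22.301: |R|=1.00246 >1
  x=-22.256: |R|=1.00209 >1
Interval (-22.0000, 0).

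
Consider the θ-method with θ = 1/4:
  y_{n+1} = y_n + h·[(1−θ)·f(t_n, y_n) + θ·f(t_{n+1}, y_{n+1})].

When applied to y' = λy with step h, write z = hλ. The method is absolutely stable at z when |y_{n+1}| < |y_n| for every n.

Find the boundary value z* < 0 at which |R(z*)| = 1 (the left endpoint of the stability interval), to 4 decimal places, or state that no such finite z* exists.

left endpoint -4.0000.

With y'=λy (z=hλ):
  y_{n+1} = y_n + z·[3/4·y_n + 1/4·y_{n+1}] ⇒ (1 − 1/4z)y_{n+1} = (1 + 3/4z)y_n
  ⇒ R(z) = (1 + 3/4z)/(1 − 1/4z).

Find x<0 with |R(x)|<1.
x=-1.62: |R|=0.1530
R=−1: 1+3/4x = −1+1/4x ⇒ -1/2x=2 ⇒ x=2/(-1/2)=-4.0000
Confirm numerically:
  x=-3.120: |R|=0.75281 <1
  x=-2.750: |R|=0.62963 <1
  x=-2.261: |R|=0.44450 <1
  x=-1.855: |R|=0.26729 <1
  x=-4.556: |R|=1.12997 >1
  x=-4.154: |R|=1.03777 >1
Interval (-4.0000, 0).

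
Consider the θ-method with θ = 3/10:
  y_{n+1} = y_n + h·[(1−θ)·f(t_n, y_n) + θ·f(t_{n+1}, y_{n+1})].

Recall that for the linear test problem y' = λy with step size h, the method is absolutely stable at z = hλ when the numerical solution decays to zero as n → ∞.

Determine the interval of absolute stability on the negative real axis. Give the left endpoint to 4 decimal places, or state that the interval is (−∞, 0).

On y'=λy, z=hλ:
  y_{n+1} = y_n + z·[7/10·y_n + 3/10·y_{n+1}] ⇒ (1 − 3/10z)y_{n+1} = (1 + 7/10z)y_n
  R(z) = (1 + 7/10z)/(1 − 3/10z).

Find x<0 with |R(x)|<1.
x=-1.7: |R|=0.1258
R=−1: 1+7/10x = −1+3/10x ⇒ -2/5x=2 ⇒ x=2/(-2/5)=-5.0000
Confirm numerically:
  x=-3.897: |R|=0.79660 <1
  x=-2.601: |R|=0.46099 <1
  x=-2.319: |R|=0.36758 <1
  x=-2.155: |R|=0.30884 <1
  x=-5.484: |R|=1.07319 >1
  x=-5.151: |R|=1.02373 >1
Stable set (-5.0000, 0).

(-5.0000, 0).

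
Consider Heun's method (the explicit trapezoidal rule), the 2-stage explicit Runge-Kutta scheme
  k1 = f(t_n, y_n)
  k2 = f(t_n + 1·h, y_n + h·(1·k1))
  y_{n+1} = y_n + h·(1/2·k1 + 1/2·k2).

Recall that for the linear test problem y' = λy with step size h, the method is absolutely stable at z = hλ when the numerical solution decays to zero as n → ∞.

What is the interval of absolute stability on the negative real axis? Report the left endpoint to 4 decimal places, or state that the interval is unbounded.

z∈(-2.0000,0).

With y'=λy (z=hλ):
  order 2, 2-stage ⇒ R(z)=1+z+z^2/2
  (e.g. R(-1.33)=0.55445, |R|=0.55445)

Boundary: |R(x)|=1, x<0.
x=-1.33: |R|=0.5544
|R(-2.2)|=1.2200 |R(-1.22)|=0.5242 |R(-0.61)|=0.5760
Bisect:
  x_lo=-2.7382 |R|=2.0106  x_hi=-0.0766 |R|=0.9264
  mid=-1.40737 |R|=0.58298 →hi
  mid=-2.07278 |R|=1.07543 →lo
  mid=-1.74007 |R|=0.77386 →hi
  mid=-1.90643 |R|=0.91080 →hi
  mid=-1.98960 |R|=0.98966 →hi
  mid=-2.03119 |R|=1.03168 →lo
  mid=-2.01040 |R|=1.01045 →lo
  mid=-2.00000 |R|=1.00000 →hi
  ...
  [-2.00016,-2.00000] ⇒ x*=-2.0000
Interval (-2.0000, 0).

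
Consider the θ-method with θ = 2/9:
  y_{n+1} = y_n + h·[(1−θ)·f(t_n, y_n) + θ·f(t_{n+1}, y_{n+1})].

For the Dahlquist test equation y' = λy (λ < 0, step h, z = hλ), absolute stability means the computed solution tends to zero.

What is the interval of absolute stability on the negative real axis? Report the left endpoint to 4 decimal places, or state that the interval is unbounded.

(-3.6000, 0).

With y'=λy (z=hλ):
  y_{n+1} = y_n + z·[7/9·y_n + 2/9·y_{n+1}] ⇒ (1 − 2/9z)y_{n+1} = (1 + 7/9z)y_n
  so R(z) = (1 + 7/9z)/(1 − 2/9z).

Find x<0 with |R(x)|<1.
x=-0.31: |R|=0.7100
R=−1: 1+7/9x = −1+2/9x ⇒ -5/9x=2 ⇒ x=2/(-5/9)=-3.6000
Confirm numerically:
  x=-3.321: |R|=0.91082 <1
  x=-3.217: |R|=0.87592 <1
  x=-2.888: |R|=0.75907 <1
  x=-2.103: |R|=0.43321 <1
  x=-3.918: |R|=1.09444 >1
  x=-3.890: |R|=1.08641 >1
Interval (-3.6000, 0).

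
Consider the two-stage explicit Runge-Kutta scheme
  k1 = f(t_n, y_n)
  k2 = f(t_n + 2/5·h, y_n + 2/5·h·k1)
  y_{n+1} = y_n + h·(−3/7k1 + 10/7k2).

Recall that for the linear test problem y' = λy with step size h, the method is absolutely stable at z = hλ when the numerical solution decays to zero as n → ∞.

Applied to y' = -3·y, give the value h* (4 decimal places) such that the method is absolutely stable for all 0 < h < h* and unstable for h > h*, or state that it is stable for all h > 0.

Set f=λy, z=hλ:
  k1=λy_n ⇒ h·k1=z·y_n;  k2=λ(1+2/5z)y_n ⇒ h·k2=z(1+2/5z)y_n
  y_{n+1}/y_n = 1 − 3/7z + 10/7z(1+2/5z) = 1 + z + 4/7z²
  R(z) = 1 + z + 4/7z².

Find x<0 with |R(x)|<1.
x=-1.22: |R|=0.6305
R=1: x+4/7x²=0 ⇒ x=−7/4=-1.7500; min R=1−1/(4·4/7)=0.5625>−1
Confirm numerically:
  x=-1.464: |R|=0.76074 <1
  x=-1.215: |R|=0.62856 <1
  x=-1.197: |R|=0.62175 <1
  x=-0.783: |R|=0.56734 <1
  x=-2.148: |R|=1.48852 >1
  x=-2.093: |R|=1.41023 >1
Interval (-1.7500, 0).

(-1.7500,0); λ=-3 ⇒ h* = (7/4)/3 = 0.5833.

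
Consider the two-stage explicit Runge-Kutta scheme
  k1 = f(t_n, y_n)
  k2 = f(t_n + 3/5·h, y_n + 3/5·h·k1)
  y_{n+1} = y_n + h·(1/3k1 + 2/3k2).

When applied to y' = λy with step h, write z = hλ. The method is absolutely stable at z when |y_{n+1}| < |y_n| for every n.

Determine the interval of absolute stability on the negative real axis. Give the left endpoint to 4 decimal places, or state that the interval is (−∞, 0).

z∈(-2.5000,0).

Set f=λy, z=hλ:
  k1=λy_n ⇒ h·k1=z·y_n;  k2=λ(1+3/5z)y_n ⇒ h·k2=z(1+3/5z)y_n
  y_{n+1}/y_n = 1 + 1/3z + 2/3z(1+3/5z) = 1 + z + 2/5z²
  ⇒ R(z) = 1 + z + 2/5z².

Boundary: |R(x)|=1, x<0.
x=-1.52: |R|=0.4042
R=1: x+2/5x²=0 ⇒ x=−5/2=-2.5000; min R=1−1/(4·2/5)=0.3750>−1
Confirm numerically:
  x=-2.333: |R|=0.84416 <1
  x=-1.952: |R|=0.57212 <1
  x=-1.729: |R|=0.46678 <1
  x=-1.094: |R|=0.38473 <1
  x=-2.941: |R|=1.51879 >1
  x=-2.593: |R|=1.09646 >1
  x=-2.566: |R|=1.06774 >1
So |R|<1 on (-2.5000, 0).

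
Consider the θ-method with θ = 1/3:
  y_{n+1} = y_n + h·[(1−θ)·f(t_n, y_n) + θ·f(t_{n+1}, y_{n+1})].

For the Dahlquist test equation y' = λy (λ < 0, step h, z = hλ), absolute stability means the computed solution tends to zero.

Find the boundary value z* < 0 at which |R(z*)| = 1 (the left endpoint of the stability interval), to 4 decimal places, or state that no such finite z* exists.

Set f=λy, z=hλ:
  y_{n+1} = y_n + z·[2/3·y_n + 1/3·y_{n+1}] ⇒ (1 − 1/3z)y_{n+1} = (1 + 2/3z)y_n
  so R(z) = (1 + 2/3z)/(1 − 1/3z).

Boundary: |R(x)|=1, x<0.
x=-1.77: |R|=0.1132
R=−1: 1+2/3x = −1+1/3x ⇒ -1/3x=2 ⇒ x=2/(-1/3)=-6.0000
Confirm numerically:
  x=-3.722: |R|=0.66111 <1
  x=-3.300: |R|=0.57143 <1
  x=-3.043: |R|=0.51067 <1
  x=-2.694: |R|=0.41939 <1
  x=-6.278: |R|=1.02996 >1
  x=-6.164: |R|=1.01790 >1
  x=-6.069: |R|=1.00761 >1
Stable set (-6.0000, 0).

left endpoint -6.0000.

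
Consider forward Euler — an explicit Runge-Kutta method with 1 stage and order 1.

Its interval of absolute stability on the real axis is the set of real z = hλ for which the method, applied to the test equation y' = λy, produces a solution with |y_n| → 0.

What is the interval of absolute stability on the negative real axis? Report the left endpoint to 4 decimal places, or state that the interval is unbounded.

(-2.0000, 0).

Set f=λy, z=hλ:
  order 1, 1-stage ⇒ R(z)=1+z
  (e.g. R(-0.37)=0.63000, |R|=0.63000)

Solve |R(x)|<1 on ℝ⁻.
x=-0.37: |R|=0.6300
|R(-2.38)|=1.3800 |R(-1.57)|=0.5700 |R(-1.42)|=0.4200
Bisect:
  x_lo=-2.4198 |R|=1.4198  x_hi=-0.3871 |R|=0.6129
  mid=-1.40342 |R|=0.40342 →hi
  mid=-1.91160 |R|=0.91160 →hi
  mid=-2.16568 |R|=1.16568 →lo
  mid=-2.03864 |R|=1.03864 →lo
  mid=-1.97512 |R|=0.97512 →hi
  mid=-2.00688 |R|=1.00688 →lo
  mid=-1.99100 |R|=0.99100 →hi
  ...
  [-2.00005,-1.99993] ⇒ x*=-2.0000
Stable set (-2.0000, 0).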